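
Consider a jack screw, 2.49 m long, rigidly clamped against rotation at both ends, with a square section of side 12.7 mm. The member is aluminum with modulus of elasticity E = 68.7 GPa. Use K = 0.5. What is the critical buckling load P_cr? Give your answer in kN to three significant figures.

I = a⁴/12 = 12.7⁴/12 = 2.168×10^3 mm⁴
I = 2.168×10^3 mm⁴ = 2.168×10^-9 m⁴
Effective length L_e = K·L = 0.5 × 2.49 = 1.245 m
P_cr = π²EI / L_e² = π² × 68.7×10⁹ × 2.168×10^-9 / 1.245² = 948.3 N

P_cr ≈ 0.948 kN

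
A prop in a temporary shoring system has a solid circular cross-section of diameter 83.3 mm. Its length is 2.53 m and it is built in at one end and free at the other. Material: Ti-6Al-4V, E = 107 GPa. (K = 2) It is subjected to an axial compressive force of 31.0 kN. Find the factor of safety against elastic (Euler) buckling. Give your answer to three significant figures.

I = πd⁴/64 = π×83.3⁴/64 = 2.363×10^6 mm⁴
I = 2.363×10^6 mm⁴ = 2.363×10^-6 m⁴
Effective length L_e = K·L = 2 × 2.53 = 5.060 m
P_cr = π²EI / L_e² = π² × 107×10⁹ × 2.363×10^-6 / 5.060² = 9.748×10^4 N
Factor of safety n = P_cr / P = 97.484 / 31.0 = 3.14

n ≈ 3.14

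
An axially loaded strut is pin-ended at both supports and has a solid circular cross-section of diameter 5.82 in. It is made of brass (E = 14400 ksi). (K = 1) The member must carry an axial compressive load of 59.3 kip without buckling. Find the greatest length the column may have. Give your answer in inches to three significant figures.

L_max ≈ 367 in

I = πd⁴/64 = π×5.82⁴/64 = 56.32 in⁴
At the buckling limit P_cr = P = 5.930×10^4 lb
From P_cr = π²EI/(K·L)²:  L = (1/K)·√(π²EI/P_cr) = (1/1)·√(π²×1.44×10^7×56.32/5.930×10^4)
L = 367 in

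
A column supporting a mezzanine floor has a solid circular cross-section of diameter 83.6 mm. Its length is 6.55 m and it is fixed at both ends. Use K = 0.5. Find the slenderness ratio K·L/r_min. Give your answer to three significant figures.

λ ≈ 157

For a solid circle r = d/4 = 83.6/4 = 20.90 mm
L_e = K·L = 0.5 × 6.55 m = 3.275 m = 3275.0 mm
λ = L_e / r_min = 3275.0 / 20.90 = 157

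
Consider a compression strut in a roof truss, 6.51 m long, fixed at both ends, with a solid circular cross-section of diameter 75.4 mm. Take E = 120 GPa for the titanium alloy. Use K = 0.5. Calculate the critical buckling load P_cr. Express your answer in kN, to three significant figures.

P_cr ≈ 177 kN

I = πd⁴/64 = π×75.4⁴/64 = 1.587×10^6 mm⁴
I = 1.587×10^6 mm⁴ = 1.587×10^-6 m⁴
Effective length L_e = K·L = 0.5 × 6.51 = 3.255 m
P_cr = π²EI / L_e² = π² × 120×10⁹ × 1.587×10^-6 / 3.255² = 1.774×10^5 N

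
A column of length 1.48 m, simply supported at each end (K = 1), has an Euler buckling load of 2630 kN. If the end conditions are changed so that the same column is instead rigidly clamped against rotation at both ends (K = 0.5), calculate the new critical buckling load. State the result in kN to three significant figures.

P_cr ∝ 1/K², so P_cr,new = P_cr,old × (K_old/K_new)² = 2630 × (1/0.5)²
= 2630 × 4.000 = 10500 kN

P_cr ≈ 10500 kN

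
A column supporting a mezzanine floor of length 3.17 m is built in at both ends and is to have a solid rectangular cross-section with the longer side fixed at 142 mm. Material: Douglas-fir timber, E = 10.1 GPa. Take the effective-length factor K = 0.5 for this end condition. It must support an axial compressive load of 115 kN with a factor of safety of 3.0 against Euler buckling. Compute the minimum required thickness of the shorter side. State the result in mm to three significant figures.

b ≈ 90.2 mm

Required P_cr = n·P = 3.0 × 115 = 345.0 kN
L_e = K·L = 0.5 × 3.17 = 1.585 m
Required I = P_cr·L_e²/(π²E) = 3.450×10^5 × 1.585² / (π² × 1.01×10^10) = 8.695×10^-6 m⁴
I_req = 8.695×10^6 mm⁴
Rectangle, weak axis: I_min = h·b³/12 with h = 142 mm fixed  ⇒  b = (12I/h)^(1/3) = 90.2 mm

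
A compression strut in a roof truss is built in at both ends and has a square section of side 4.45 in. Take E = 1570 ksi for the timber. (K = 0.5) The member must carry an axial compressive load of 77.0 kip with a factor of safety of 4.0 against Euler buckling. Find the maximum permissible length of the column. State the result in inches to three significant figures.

L_max ≈ 81.1 in

I = a⁴/12 = 4.45⁴/12 = 32.68 in⁴
Required critical load P_cr = n·P = 4.0 × 77.0 = 308.0 kip = 3.080×10^5 lb
From P_cr = π²EI/(K·L)²:  L = (1/K)·√(π²EI/P_cr) = (1/0.5)·√(π²×1.57×10^6×32.68/3.080×10^5)
L = 81.1 in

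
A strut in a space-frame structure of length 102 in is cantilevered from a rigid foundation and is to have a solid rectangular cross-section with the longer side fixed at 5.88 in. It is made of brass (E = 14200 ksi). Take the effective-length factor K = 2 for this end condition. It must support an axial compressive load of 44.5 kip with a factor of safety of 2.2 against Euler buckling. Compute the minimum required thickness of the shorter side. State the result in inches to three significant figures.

b ≈ 3.90 in

Required P_cr = n·P = 2.2 × 44.5 = 97.90 kip
L_e = K·L = 2 × 102 = 204.0 in
Required I = P_cr·L_e²/(π²E) = 9.790×10^4 × 204.0² / (π² × 1.42×10^7) = 29.07 in⁴
Rectangle, weak axis: I_min = h·b³/12 with h = 5.88 in fixed  ⇒  b = (12I/h)^(1/3) = 3.90 in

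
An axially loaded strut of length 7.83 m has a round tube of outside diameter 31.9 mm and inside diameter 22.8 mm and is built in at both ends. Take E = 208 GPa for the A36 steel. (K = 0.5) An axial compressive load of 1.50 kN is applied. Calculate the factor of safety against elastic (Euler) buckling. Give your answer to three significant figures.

d_o = 31.9 mm, d_i = 22.8 mm
I = π(d_o⁴ − d_i⁴)/64 = π(31.9⁴ − 22.80⁴)/64 = 3.757×10^4 mm⁴
I = 3.757×10^4 mm⁴ = 3.757×10^-8 m⁴
Effective length L_e = K·L = 0.5 × 7.83 = 3.915 m
P_cr = π²EI / L_e² = π² × 208×10⁹ × 3.757×10^-8 / 3.915² = 5.032×10^3 N
Factor of safety n = P_cr / P = 5.0315 / 1.50 = 3.35

n ≈ 3.35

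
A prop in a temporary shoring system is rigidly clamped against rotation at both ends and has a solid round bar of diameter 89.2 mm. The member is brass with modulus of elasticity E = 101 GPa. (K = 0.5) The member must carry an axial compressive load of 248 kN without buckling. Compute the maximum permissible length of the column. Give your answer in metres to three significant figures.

I = πd⁴/64 = π×89.2⁴/64 = 3.108×10^6 mm⁴
I = 3.108×10^-6 m⁴
At the buckling limit P_cr = P = 2.480×10^5 N
From P_cr = π²EI/(K·L)²:  L = (1/K)·√(π²EI/P_cr) = (1/0.5)·√(π²×1.01×10^11×3.108×10^-6/2.480×10^5)
L = 7.07 m

L_max ≈ 7.07 m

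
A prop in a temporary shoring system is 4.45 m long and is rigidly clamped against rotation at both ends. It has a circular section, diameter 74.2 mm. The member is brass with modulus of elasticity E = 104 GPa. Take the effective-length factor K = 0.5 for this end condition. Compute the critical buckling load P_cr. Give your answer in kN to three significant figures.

I = πd⁴/64 = π×74.2⁴/64 = 1.488×10^6 mm⁴
I = 1.488×10^6 mm⁴ = 1.488×10^-6 m⁴
Effective length L_e = K·L = 0.5 × 4.45 = 2.225 m
P_cr = π²EI / L_e² = π² × 104×10⁹ × 1.488×10^-6 / 2.225² = 3.085×10^5 N

P_cr ≈ 309 kN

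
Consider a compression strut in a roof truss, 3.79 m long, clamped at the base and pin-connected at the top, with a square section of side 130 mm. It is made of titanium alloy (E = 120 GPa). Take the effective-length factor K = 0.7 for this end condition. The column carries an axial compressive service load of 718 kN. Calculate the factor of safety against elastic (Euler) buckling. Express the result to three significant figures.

I = a⁴/12 = 130⁴/12 = 2.380×10^7 mm⁴
I = 2.380×10^7 mm⁴ = 2.380×10^-5 m⁴
Effective length L_e = K·L = 0.7 × 3.79 = 2.653 m
P_cr = π²EI / L_e² = π² × 120×10⁹ × 2.380×10^-5 / 2.653² = 4.005×10^6 N
Factor of safety n = P_cr / P = 4005.0 / 718 = 5.58

n ≈ 5.58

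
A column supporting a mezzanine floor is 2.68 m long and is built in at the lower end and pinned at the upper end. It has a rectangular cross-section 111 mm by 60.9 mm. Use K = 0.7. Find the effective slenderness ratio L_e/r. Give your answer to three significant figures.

For a rectangle r_min = b/√12 = 60.9/√12 = 17.58 mm
L_e = K·L = 0.7 × 2.68 m = 1.876 m = 1876.0 mm
λ = L_e / r_min = 1876.0 / 17.58 = 107

λ ≈ 107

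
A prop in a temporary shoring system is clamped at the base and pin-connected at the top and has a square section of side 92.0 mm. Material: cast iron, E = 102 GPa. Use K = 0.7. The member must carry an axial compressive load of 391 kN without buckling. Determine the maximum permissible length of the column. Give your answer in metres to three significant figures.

I = a⁴/12 = 92.0⁴/12 = 5.970×10^6 mm⁴
I = 5.970×10^-6 m⁴
At the buckling limit P_cr = P = 3.910×10^5 N
From P_cr = π²EI/(K·L)²:  L = (1/K)·√(π²EI/P_cr) = (1/0.7)·√(π²×1.02×10^11×5.970×10^-6/3.910×10^5)
L = 5.60 m

L_max ≈ 5.60 m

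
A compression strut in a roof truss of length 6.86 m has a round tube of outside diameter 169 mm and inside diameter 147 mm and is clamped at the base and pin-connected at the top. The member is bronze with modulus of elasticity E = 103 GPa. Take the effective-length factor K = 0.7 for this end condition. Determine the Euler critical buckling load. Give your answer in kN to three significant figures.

P_cr ≈ 755 kN

d_o = 169 mm, d_i = 147 mm
I = π(d_o⁴ − d_i⁴)/64 = π(169⁴ − 147.0⁴)/64 = 1.712×10^7 mm⁴
I = 1.712×10^7 mm⁴ = 1.712×10^-5 m⁴
Effective length L_e = K·L = 0.7 × 6.86 = 4.802 m
P_cr = π²EI / L_e² = π² × 103×10⁹ × 1.712×10^-5 / 4.802² = 7.548×10^5 N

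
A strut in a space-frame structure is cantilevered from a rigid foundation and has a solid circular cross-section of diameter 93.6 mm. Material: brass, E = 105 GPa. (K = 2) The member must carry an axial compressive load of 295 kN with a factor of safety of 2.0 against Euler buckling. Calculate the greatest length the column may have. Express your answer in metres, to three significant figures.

I = πd⁴/64 = π×93.6⁴/64 = 3.768×10^6 mm⁴
I = 3.768×10^-6 m⁴
Required critical load P_cr = n·P = 2.0 × 295 = 590.0 kN = 5.900×10^5 N
From P_cr = π²EI/(K·L)²:  L = (1/K)·√(π²EI/P_cr) = (1/2)·√(π²×1.05×10^11×3.768×10^-6/5.900×10^5)
L = 1.29 m

L_max ≈ 1.29 m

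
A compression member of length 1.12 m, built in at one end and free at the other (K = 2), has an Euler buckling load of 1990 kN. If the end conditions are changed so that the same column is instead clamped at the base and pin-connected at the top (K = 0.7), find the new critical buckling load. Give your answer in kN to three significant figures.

P_cr ∝ 1/K², so P_cr,new = P_cr,old × (K_old/K_new)² = 1990 × (2/0.7)²
= 1990 × 8.163 = 16200 kN

P_cr ≈ 16200 kN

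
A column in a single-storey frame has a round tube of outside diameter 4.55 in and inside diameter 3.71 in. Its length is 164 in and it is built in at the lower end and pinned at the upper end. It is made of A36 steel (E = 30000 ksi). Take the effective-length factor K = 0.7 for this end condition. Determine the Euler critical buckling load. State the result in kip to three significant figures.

d_o = 4.55 in, d_i = 3.71 in
I = π(d_o⁴ − d_i⁴)/64 = π(4.55⁴ − 3.710⁴)/64 = 11.74 in⁴
Effective length L_e = K·L = 0.7 × 164 = 114.8 in
P_cr = π²EI / L_e² = π² × 30000×10³ × 11.74 / 114.8² = 2.637×10^5 lb

P_cr ≈ 264 kip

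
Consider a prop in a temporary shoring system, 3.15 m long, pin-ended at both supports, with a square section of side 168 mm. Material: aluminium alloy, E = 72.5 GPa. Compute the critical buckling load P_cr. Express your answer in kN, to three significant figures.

I = a⁴/12 = 168⁴/12 = 6.638×10^7 mm⁴
I = 6.638×10^7 mm⁴ = 6.638×10^-5 m⁴
Effective length L_e = K·L = 1 × 3.15 = 3.150 m
P_cr = π²EI / L_e² = π² × 72.5×10⁹ × 6.638×10^-5 / 3.150² = 4.787×10^6 N

P_cr ≈ 4790 kN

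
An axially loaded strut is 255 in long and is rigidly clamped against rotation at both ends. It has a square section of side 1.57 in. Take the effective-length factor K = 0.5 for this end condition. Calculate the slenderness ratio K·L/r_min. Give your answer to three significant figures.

For a square r = a/√12 = 1.57/√12 = 0.4532 in
L_e = K·L = 0.5 × 255 = 127.5 in
λ = L_e / r_min = 127.50 / 0.4532 = 281

λ ≈ 281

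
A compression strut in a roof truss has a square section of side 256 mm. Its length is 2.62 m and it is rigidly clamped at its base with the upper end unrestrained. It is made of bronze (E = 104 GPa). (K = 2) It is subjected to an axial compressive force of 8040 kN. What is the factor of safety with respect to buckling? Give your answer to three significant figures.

I = a⁴/12 = 256⁴/12 = 3.579×10^8 mm⁴
I = 3.579×10^8 mm⁴ = 3.579×10^-4 m⁴
Effective length L_e = K·L = 2 × 2.62 = 5.240 m
P_cr = π²EI / L_e² = π² × 104×10⁹ × 3.579×10^-4 / 5.240² = 1.338×10^7 N
Factor of safety n = P_cr / P = 13380 / 8040 = 1.66

n ≈ 1.66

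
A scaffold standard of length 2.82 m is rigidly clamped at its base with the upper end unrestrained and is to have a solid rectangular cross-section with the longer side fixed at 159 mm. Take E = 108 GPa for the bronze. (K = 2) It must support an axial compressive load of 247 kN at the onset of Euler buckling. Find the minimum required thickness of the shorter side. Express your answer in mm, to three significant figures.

b ≈ 82.2 mm

L_e = K·L = 2 × 2.82 = 5.640 m
Required I = P_cr·L_e²/(π²E) = 2.470×10^5 × 5.640² / (π² × 1.08×10^11) = 7.371×10^-6 m⁴
I_req = 7.371×10^6 mm⁴
Rectangle, weak axis: I_min = h·b³/12 with h = 159 mm fixed  ⇒  b = (12I/h)^(1/3) = 82.2 mm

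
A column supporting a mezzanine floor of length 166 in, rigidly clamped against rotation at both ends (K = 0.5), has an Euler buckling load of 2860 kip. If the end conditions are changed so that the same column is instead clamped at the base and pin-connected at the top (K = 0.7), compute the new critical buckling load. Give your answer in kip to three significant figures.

P_cr ≈ 1460 kip

P_cr ∝ 1/K², so P_cr,new = P_cr,old × (K_old/K_new)² = 2860 × (0.5/0.7)²
= 2860 × 0.5102 = 1460 kip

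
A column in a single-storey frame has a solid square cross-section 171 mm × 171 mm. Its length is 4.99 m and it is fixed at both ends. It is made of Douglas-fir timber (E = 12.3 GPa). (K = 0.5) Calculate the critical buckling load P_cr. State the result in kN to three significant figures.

P_cr ≈ 1390 kN

I = a⁴/12 = 171⁴/12 = 7.125×10^7 mm⁴
I = 7.125×10^7 mm⁴ = 7.125×10^-5 m⁴
Effective length L_e = K·L = 0.5 × 4.99 = 2.495 m
P_cr = π²EI / L_e² = π² × 12.3×10⁹ × 7.125×10^-5 / 2.495² = 1.390×10^6 N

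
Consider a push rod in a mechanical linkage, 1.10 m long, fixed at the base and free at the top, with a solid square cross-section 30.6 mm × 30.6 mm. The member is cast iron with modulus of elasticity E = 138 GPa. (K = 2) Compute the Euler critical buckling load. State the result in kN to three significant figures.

I = a⁴/12 = 30.6⁴/12 = 7.306×10^4 mm⁴
I = 7.306×10^4 mm⁴ = 7.306×10^-8 m⁴
Effective length L_e = K·L = 2 × 1.10 = 2.200 m
P_cr = π²EI / L_e² = π² × 138×10⁹ × 7.306×10^-8 / 2.200² = 2.056×10^4 N

P_cr ≈ 20.6 kN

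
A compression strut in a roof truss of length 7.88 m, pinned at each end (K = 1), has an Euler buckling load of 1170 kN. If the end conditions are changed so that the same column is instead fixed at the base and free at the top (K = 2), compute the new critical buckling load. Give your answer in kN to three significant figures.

P_cr ≈ 292 kN

P_cr ∝ 1/K², so P_cr,new = P_cr,old × (K_old/K_new)² = 1170 × (1/2)²
= 1170 × 0.2500 = 292 kN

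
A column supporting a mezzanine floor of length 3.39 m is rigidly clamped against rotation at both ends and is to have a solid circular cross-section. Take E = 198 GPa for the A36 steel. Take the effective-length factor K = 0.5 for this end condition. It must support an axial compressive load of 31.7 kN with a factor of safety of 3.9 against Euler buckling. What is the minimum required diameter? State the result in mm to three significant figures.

d ≈ 43.9 mm

Required P_cr = n·P = 3.9 × 31.7 = 123.6 kN
L_e = K·L = 0.5 × 3.39 = 1.695 m
Required I = P_cr·L_e²/(π²E) = 1.236×10^5 × 1.695² / (π² × 1.98×10^11) = 1.818×10^-7 m⁴
I_req = 1.818×10^5 mm⁴
Solid circle: I = πd⁴/64  ⇒  d = (64I/π)^(1/4) = (64×1.818×10^5/π)^(1/4) = 43.9 mm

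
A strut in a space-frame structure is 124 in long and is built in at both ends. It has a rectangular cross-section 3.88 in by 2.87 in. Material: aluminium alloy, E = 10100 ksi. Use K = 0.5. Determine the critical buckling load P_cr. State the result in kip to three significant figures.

P_cr ≈ 198 kip

Buckling occurs about the weak axis: I_min = h·b³/12 with b = 2.87 in (the shorter side).
I_min = 3.88×2.87³/12 = 7.644 in⁴
Effective length L_e = K·L = 0.5 × 124 = 62.00 in
P_cr = π²EI / L_e² = π² × 10100×10³ × 7.644 / 62.00² = 1.982×10^5 lb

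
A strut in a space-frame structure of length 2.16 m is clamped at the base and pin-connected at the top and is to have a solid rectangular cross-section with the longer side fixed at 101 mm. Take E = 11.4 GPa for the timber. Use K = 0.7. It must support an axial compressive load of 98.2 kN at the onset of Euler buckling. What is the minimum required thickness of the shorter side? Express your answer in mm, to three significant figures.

L_e = K·L = 0.7 × 2.16 = 1.512 m
Required I = P_cr·L_e²/(π²E) = 9.820×10^4 × 1.512² / (π² × 1.14×10^10) = 1.995×10^-6 m⁴
I_req = 1.995×10^6 mm⁴
Rectangle, weak axis: I_min = h·b³/12 with h = 101 mm fixed  ⇒  b = (12I/h)^(1/3) = 61.9 mm

b ≈ 61.9 mm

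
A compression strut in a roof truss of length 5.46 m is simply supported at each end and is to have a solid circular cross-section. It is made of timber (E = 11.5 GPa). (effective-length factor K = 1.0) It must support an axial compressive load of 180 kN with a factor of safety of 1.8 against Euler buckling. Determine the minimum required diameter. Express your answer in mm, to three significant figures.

d ≈ 204 mm

Required P_cr = n·P = 1.8 × 180 = 324.0 kN
L_e = K·L = 1 × 5.46 = 5.460 m
Required I = P_cr·L_e²/(π²E) = 3.240×10^5 × 5.460² / (π² × 1.15×10^10) = 8.510×10^-5 m⁴
I_req = 8.510×10^7 mm⁴
Solid circle: I = πd⁴/64  ⇒  d = (64I/π)^(1/4) = (64×8.510×10^7/π)^(1/4) = 204 mm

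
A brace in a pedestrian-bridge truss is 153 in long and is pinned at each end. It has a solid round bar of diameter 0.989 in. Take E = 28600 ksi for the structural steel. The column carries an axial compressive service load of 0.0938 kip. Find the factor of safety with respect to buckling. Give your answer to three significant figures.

I = πd⁴/64 = π×0.989⁴/64 = 4.696×10^-2 in⁴
Effective length L_e = K·L = 1 × 153 = 153.0 in
P_cr = π²EI / L_e² = π² × 28600×10³ × 4.696×10^-2 / 153.0² = 566.3 lb
Factor of safety n = P_cr / P = 0.56629 / 0.0938 = 6.04

n ≈ 6.04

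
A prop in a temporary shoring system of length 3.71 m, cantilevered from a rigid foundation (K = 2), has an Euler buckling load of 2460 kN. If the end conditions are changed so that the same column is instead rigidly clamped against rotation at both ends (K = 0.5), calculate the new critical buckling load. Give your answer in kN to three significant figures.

P_cr ≈ 39400 kN

P_cr ∝ 1/K², so P_cr,new = P_cr,old × (K_old/K_new)² = 2460 × (2/0.5)²
= 2460 × 16.00 = 39400 kN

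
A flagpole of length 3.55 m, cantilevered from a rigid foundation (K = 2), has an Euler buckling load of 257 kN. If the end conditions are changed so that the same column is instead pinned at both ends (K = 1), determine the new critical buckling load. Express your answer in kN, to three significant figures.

P_cr ∝ 1/K², so P_cr,new = P_cr,old × (K_old/K_new)² = 257 × (2/1)²
= 257 × 4.000 = 1030 kN

P_cr ≈ 1030 kN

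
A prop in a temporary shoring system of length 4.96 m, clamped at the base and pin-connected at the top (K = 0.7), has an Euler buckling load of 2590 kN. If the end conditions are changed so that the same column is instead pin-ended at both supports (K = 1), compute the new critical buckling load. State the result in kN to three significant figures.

P_cr ≈ 1270 kN

P_cr ∝ 1/K², so P_cr,new = P_cr,old × (K_old/K_new)² = 2590 × (0.7/1)²
= 2590 × 0.4900 = 1270 kN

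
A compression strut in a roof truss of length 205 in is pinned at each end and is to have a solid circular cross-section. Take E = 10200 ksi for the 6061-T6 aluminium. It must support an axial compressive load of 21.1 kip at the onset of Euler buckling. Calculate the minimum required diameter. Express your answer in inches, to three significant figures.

L_e = K·L = 1 × 205 = 205.0 in
Required I = P_cr·L_e²/(π²E) = 2.110×10^4 × 205.0² / (π² × 1.02×10^7) = 8.808 in⁴
Solid circle: I = πd⁴/64  ⇒  d = (64I/π)^(1/4) = (64×8.808/π)^(1/4) = 3.66 in

d ≈ 3.66 in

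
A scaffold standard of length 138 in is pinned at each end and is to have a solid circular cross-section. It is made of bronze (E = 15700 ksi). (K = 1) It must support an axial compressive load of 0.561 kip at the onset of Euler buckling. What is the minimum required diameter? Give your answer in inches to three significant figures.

d ≈ 1.09 in

L_e = K·L = 1 × 138 = 138.0 in
Required I = P_cr·L_e²/(π²E) = 561.0 × 138.0² / (π² × 1.57×10^7) = 6.895×10^-2 in⁴
Solid circle: I = πd⁴/64  ⇒  d = (64I/π)^(1/4) = (64×6.895×10^-2/π)^(1/4) = 1.09 in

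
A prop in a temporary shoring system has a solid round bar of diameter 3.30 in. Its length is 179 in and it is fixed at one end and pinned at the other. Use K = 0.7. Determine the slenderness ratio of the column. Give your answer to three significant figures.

For a solid circle r = d/4 = 3.30/4 = 0.8250 in
L_e = K·L = 0.7 × 179 = 125.3 in
λ = L_e / r_min = 125.30 / 0.8250 = 152

λ ≈ 152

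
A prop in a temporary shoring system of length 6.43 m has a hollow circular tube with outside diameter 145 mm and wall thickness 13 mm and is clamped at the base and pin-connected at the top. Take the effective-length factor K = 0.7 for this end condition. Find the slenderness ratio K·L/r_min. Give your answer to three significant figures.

Inner diameter d_i = 145 − 2×13 = 119.0 mm
I = π(d_o⁴ − d_i⁴)/64 = π(145⁴ − 119.0⁴)/64 = 1.186×10^7 mm⁴
A = 5.391×10^3 mm²;  r_min = √(I/A) = √(1.186×10^7/5.391×10^3) = 46.89 mm
L_e = K·L = 0.7 × 6.43 m = 4.501 m = 4501.0 mm
λ = L_e / r_min = 4501.0 / 46.89 = 96.0

λ ≈ 96.0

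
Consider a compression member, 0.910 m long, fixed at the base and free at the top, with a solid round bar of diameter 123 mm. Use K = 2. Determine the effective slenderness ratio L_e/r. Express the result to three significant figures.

λ ≈ 59.2

I = πd⁴/64 = π×123⁴/64 = 1.124×10^7 mm⁴
A = 1.188×10^4 mm²;  r_min = √(I/A) = √(1.124×10^7/1.188×10^4) = 30.75 mm
L_e = K·L = 2 × 0.910 m = 1.820 m = 1820.0 mm
λ = L_e / r_min = 1820.0 / 30.75 = 59.2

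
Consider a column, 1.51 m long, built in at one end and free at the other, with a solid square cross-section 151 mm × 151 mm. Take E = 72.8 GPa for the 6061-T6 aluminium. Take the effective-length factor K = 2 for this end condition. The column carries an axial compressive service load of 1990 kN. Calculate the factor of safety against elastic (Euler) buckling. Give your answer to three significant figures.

I = a⁴/12 = 151⁴/12 = 4.332×10^7 mm⁴
I = 4.332×10^7 mm⁴ = 4.332×10^-5 m⁴
Effective length L_e = K·L = 2 × 1.51 = 3.020 m
P_cr = π²EI / L_e² = π² × 72.8×10⁹ × 4.332×10^-5 / 3.020² = 3.413×10^6 N
Factor of safety n = P_cr / P = 3413.1 / 1990 = 1.72

n ≈ 1.72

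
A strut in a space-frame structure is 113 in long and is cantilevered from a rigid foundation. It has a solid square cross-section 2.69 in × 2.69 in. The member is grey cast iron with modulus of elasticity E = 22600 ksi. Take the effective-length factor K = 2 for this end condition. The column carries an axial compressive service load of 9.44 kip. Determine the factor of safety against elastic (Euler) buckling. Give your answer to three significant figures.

I = a⁴/12 = 2.69⁴/12 = 4.363 in⁴
Effective length L_e = K·L = 2 × 113 = 226.0 in
P_cr = π²EI / L_e² = π² × 22600×10³ × 4.363 / 226.0² = 1.906×10^4 lb
Factor of safety n = P_cr / P = 19.055 / 9.44 = 2.02

n ≈ 2.02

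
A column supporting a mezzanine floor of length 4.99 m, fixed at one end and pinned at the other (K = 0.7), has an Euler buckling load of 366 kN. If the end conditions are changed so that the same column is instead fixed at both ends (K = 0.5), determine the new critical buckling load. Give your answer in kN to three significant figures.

P_cr ≈ 717 kN

P_cr ∝ 1/K², so P_cr,new = P_cr,old × (K_old/K_new)² = 366 × (0.7/0.5)²
= 366 × 1.960 = 717 kN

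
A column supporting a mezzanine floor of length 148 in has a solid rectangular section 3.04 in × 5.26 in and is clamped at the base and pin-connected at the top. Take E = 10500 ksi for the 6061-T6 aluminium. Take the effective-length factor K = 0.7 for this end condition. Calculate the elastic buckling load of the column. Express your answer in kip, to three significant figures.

Buckling occurs about the weak axis: I_min = h·b³/12 with b = 3.04 in (the shorter side).
I_min = 5.26×3.04³/12 = 12.31 in⁴
Effective length L_e = K·L = 0.7 × 148 = 103.6 in
P_cr = π²EI / L_e² = π² × 10500×10³ × 12.31 / 103.6² = 1.189×10^5 lb

P_cr ≈ 119 kip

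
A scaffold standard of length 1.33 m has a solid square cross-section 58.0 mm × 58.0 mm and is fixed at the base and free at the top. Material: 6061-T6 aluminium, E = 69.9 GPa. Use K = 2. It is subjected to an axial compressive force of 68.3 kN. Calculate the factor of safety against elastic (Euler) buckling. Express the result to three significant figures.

I = a⁴/12 = 58.0⁴/12 = 9.430×10^5 mm⁴
I = 9.430×10^5 mm⁴ = 9.430×10^-7 m⁴
Effective length L_e = K·L = 2 × 1.33 = 2.660 m
P_cr = π²EI / L_e² = π² × 69.9×10⁹ × 9.430×10^-7 / 2.660² = 9.195×10^4 N
Factor of safety n = P_cr / P = 91.948 / 68.3 = 1.35

n ≈ 1.35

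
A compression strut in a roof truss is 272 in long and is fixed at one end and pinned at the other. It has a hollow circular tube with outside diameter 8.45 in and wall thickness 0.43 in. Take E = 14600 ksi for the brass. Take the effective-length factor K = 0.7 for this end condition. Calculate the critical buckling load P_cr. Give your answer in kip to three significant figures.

Inner diameter d_i = 8.45 − 2×0.43 = 7.590 in
I = π(d_o⁴ − d_i⁴)/64 = π(8.45⁴ − 7.590⁴)/64 = 87.36 in⁴
Effective length L_e = K·L = 0.7 × 272 = 190.4 in
P_cr = π²EI / L_e² = π² × 14600×10³ × 87.36 / 190.4² = 3.472×10^5 lb

P_cr ≈ 347 kip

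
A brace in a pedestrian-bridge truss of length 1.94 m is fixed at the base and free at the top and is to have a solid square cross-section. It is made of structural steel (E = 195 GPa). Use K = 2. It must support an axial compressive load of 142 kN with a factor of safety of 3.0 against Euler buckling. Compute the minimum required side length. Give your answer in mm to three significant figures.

Required P_cr = n·P = 3.0 × 142 = 426.0 kN
L_e = K·L = 2 × 1.94 = 3.880 m
Required I = P_cr·L_e²/(π²E) = 4.260×10^5 × 3.880² / (π² × 1.95×10^11) = 3.332×10^-6 m⁴
I_req = 3.332×10^6 mm⁴
Solid square: I = a⁴/12  ⇒  a = (12I)^(1/4) = (12×3.332×10^6)^(1/4) = 79.5 mm

a ≈ 79.5 mm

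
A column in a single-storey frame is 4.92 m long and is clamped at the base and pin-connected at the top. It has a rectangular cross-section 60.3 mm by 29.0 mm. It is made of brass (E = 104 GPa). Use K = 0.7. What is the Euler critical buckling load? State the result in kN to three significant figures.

P_cr ≈ 10.6 kN

Buckling occurs about the weak axis: I_min = h·b³/12 with b = 29.0 mm (the shorter side).
I_min = 60.3×29.0³/12 = 1.226×10^5 mm⁴
I = 1.226×10^5 mm⁴ = 1.226×10^-7 m⁴
Effective length L_e = K·L = 0.7 × 4.92 = 3.444 m
P_cr = π²EI / L_e² = π² × 104×10⁹ × 1.226×10^-7 / 3.444² = 1.061×10^4 N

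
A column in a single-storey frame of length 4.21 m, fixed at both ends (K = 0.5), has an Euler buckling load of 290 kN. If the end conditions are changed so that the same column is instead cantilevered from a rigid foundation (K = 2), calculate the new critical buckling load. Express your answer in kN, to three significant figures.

P_cr ∝ 1/K², so P_cr,new = P_cr,old × (K_old/K_new)² = 290 × (0.5/2)²
= 290 × 0.06250 = 18.1 kN

P_cr ≈ 18.1 kN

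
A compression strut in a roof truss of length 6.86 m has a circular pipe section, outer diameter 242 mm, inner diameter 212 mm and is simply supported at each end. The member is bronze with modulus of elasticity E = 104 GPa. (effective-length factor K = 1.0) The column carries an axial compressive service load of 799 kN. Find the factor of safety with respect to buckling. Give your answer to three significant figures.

d_o = 242 mm, d_i = 212 mm
I = π(d_o⁴ − d_i⁴)/64 = π(242⁴ − 212.0⁴)/64 = 6.920×10^7 mm⁴
I = 6.920×10^7 mm⁴ = 6.920×10^-5 m⁴
Effective length L_e = K·L = 1 × 6.86 = 6.860 m
P_cr = π²EI / L_e² = π² × 104×10⁹ × 6.920×10^-5 / 6.860² = 1.509×10^6 N
Factor of safety n = P_cr / P = 1509.4 / 799 = 1.89

n ≈ 1.89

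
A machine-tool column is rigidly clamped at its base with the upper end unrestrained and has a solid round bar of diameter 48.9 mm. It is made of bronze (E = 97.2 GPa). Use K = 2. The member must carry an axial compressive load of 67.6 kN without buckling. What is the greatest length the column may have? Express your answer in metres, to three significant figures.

L_max ≈ 0.998 m

I = πd⁴/64 = π×48.9⁴/64 = 2.807×10^5 mm⁴
I = 2.807×10^-7 m⁴
At the buckling limit P_cr = P = 6.760×10^4 N
From P_cr = π²EI/(K·L)²:  L = (1/K)·√(π²EI/P_cr) = (1/2)·√(π²×9.72×10^10×2.807×10^-7/6.760×10^4)
L = 0.998 m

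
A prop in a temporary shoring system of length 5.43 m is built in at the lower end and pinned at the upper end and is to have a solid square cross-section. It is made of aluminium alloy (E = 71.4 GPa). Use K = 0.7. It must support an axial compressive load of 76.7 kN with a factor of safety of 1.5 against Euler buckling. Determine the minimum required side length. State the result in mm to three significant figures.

Required P_cr = n·P = 1.5 × 76.7 = 115.0 kN
L_e = K·L = 0.7 × 5.43 = 3.801 m
Required I = P_cr·L_e²/(π²E) = 1.151×10^5 × 3.801² / (π² × 7.14×10^10) = 2.359×10^-6 m⁴
I_req = 2.359×10^6 mm⁴
Solid square: I = a⁴/12  ⇒  a = (12I)^(1/4) = (12×2.359×10^6)^(1/4) = 72.9 mm

a ≈ 72.9 mm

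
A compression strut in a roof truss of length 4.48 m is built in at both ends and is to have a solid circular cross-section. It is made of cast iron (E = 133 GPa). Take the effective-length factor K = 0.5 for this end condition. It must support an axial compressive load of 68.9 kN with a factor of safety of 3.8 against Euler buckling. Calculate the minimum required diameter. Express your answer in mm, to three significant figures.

d ≈ 67.2 mm

Required P_cr = n·P = 3.8 × 68.9 = 261.8 kN
L_e = K·L = 0.5 × 4.48 = 2.240 m
Required I = P_cr·L_e²/(π²E) = 2.618×10^5 × 2.240² / (π² × 1.33×10^11) = 1.001×10^-6 m⁴
I_req = 1.001×10^6 mm⁴
Solid circle: I = πd⁴/64  ⇒  d = (64I/π)^(1/4) = (64×1.001×10^6/π)^(1/4) = 67.2 mm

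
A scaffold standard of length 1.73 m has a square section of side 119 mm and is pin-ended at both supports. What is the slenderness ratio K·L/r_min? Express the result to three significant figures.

For a square r = a/√12 = 119/√12 = 34.35 mm
L_e = K·L = 1 × 1.73 m = 1.730 m = 1730.0 mm
λ = L_e / r_min = 1730.0 / 34.35 = 50.4

λ ≈ 50.4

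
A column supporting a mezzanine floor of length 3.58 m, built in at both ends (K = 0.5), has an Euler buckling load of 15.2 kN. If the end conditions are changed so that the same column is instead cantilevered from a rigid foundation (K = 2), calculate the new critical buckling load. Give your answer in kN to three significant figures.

P_cr ∝ 1/K², so P_cr,new = P_cr,old × (K_old/K_new)² = 15.2 × (0.5/2)²
= 15.2 × 0.06250 = 0.950 kN

P_cr ≈ 0.950 kN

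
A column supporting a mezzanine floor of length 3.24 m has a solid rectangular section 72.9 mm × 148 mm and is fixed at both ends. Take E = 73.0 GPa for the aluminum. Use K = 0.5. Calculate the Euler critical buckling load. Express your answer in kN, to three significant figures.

Buckling occurs about the weak axis: I_min = h·b³/12 with b = 72.9 mm (the shorter side).
I_min = 148×72.9³/12 = 4.778×10^6 mm⁴
I = 4.778×10^6 mm⁴ = 4.778×10^-6 m⁴
Effective length L_e = K·L = 0.5 × 3.24 = 1.620 m
P_cr = π²EI / L_e² = π² × 73.0×10⁹ × 4.778×10^-6 / 1.620² = 1.312×10^6 N

P_cr ≈ 1310 kN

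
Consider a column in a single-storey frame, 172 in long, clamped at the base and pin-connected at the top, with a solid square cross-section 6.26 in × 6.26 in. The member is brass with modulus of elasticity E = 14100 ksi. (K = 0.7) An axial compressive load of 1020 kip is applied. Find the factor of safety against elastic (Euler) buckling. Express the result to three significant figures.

I = a⁴/12 = 6.26⁴/12 = 128.0 in⁴
Effective length L_e = K·L = 0.7 × 172 = 120.4 in
P_cr = π²EI / L_e² = π² × 14100×10³ × 128.0 / 120.4² = 1.229×10^6 lb
Factor of safety n = P_cr / P = 1228.5 / 1020 = 1.20

n ≈ 1.20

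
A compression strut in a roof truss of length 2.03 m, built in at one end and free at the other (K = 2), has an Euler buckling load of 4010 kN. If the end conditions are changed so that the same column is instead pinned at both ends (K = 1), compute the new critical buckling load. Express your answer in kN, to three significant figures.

P_cr ≈ 16000 kN

P_cr ∝ 1/K², so P_cr,new = P_cr,old × (K_old/K_new)² = 4010 × (2/1)²
= 4010 × 4.000 = 16000 kN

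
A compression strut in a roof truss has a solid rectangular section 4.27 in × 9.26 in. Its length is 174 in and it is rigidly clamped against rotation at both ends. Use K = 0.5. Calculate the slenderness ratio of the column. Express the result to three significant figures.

λ ≈ 70.6

Buckling occurs about the weak axis: I_min = h·b³/12 with b = 4.27 in (the shorter side).
I_min = 9.26×4.27³/12 = 60.08 in⁴
A = 39.54 in²;  r_min = √(I/A) = √(60.08/39.54) = 1.233 in
L_e = K·L = 0.5 × 174 = 87.00 in
λ = L_e / r_min = 87.000 / 1.233 = 70.6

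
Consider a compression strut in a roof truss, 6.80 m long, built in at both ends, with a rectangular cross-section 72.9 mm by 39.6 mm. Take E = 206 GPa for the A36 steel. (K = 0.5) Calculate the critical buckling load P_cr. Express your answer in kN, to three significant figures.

P_cr ≈ 66.4 kN

Buckling occurs about the weak axis: I_min = h·b³/12 with b = 39.6 mm (the shorter side).
I_min = 72.9×39.6³/12 = 3.773×10^5 mm⁴
I = 3.773×10^5 mm⁴ = 3.773×10^-7 m⁴
Effective length L_e = K·L = 0.5 × 6.80 = 3.400 m
P_cr = π²EI / L_e² = π² × 206×10⁹ × 3.773×10^-7 / 3.400² = 6.635×10^4 N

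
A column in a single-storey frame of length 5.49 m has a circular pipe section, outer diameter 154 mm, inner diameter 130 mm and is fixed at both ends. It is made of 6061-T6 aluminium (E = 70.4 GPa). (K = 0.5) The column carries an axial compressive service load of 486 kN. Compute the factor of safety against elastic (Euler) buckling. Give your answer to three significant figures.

d_o = 154 mm, d_i = 130 mm
I = π(d_o⁴ − d_i⁴)/64 = π(154⁴ − 130.0⁴)/64 = 1.359×10^7 mm⁴
I = 1.359×10^7 mm⁴ = 1.359×10^-5 m⁴
Effective length L_e = K·L = 0.5 × 5.49 = 2.745 m
P_cr = π²EI / L_e² = π² × 70.4×10⁹ × 1.359×10^-5 / 2.745² = 1.253×10^6 N
Factor of safety n = P_cr / P = 1253.1 / 486 = 2.58

n ≈ 2.58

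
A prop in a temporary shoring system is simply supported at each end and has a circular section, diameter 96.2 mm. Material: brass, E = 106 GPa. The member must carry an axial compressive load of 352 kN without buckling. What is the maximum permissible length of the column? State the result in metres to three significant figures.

I = πd⁴/64 = π×96.2⁴/64 = 4.204×10^6 mm⁴
I = 4.204×10^-6 m⁴
At the buckling limit P_cr = P = 3.520×10^5 N
From P_cr = π²EI/(K·L)²:  L = (1/K)·√(π²EI/P_cr) = (1/1)·√(π²×1.06×10^11×4.204×10^-6/3.520×10^5)
L = 3.53 m

L_max ≈ 3.53 m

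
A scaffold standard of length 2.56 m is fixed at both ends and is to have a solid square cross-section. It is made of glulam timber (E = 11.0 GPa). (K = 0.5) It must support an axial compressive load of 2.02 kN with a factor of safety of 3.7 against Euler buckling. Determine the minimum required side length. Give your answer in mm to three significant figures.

a ≈ 34.1 mm

Required P_cr = n·P = 3.7 × 2.02 = 7.474 kN
L_e = K·L = 0.5 × 2.56 = 1.280 m
Required I = P_cr·L_e²/(π²E) = 7.474×10^3 × 1.280² / (π² × 1.10×10^10) = 1.128×10^-7 m⁴
I_req = 1.128×10^5 mm⁴
Solid square: I = a⁴/12  ⇒  a = (12I)^(1/4) = (12×1.128×10^5)^(1/4) = 34.1 mm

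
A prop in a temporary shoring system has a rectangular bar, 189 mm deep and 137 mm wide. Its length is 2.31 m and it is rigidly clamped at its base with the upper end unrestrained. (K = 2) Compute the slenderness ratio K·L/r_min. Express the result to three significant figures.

For a rectangle r_min = b/√12 = 137/√12 = 39.55 mm
L_e = K·L = 2 × 2.31 m = 4.620 m = 4620.0 mm
λ = L_e / r_min = 4620.0 / 39.55 = 117

λ ≈ 117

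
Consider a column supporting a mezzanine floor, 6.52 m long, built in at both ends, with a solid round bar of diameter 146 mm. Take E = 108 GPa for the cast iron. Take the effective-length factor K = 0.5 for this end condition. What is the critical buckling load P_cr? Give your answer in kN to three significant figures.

I = πd⁴/64 = π×146⁴/64 = 2.230×10^7 mm⁴
I = 2.230×10^7 mm⁴ = 2.230×10^-5 m⁴
Effective length L_e = K·L = 0.5 × 6.52 = 3.260 m
P_cr = π²EI / L_e² = π² × 108×10⁹ × 2.230×10^-5 / 3.260² = 2.237×10^6 N

P_cr ≈ 2240 kN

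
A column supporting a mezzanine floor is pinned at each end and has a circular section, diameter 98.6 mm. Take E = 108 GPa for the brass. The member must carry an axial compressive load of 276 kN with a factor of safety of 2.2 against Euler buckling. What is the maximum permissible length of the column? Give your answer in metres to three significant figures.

L_max ≈ 2.85 m

I = πd⁴/64 = π×98.6⁴/64 = 4.640×10^6 mm⁴
I = 4.640×10^-6 m⁴
Required critical load P_cr = n·P = 2.2 × 276 = 607.2 kN = 6.072×10^5 N
From P_cr = π²EI/(K·L)²:  L = (1/K)·√(π²EI/P_cr) = (1/1)·√(π²×1.08×10^11×4.640×10^-6/6.072×10^5)
L = 2.85 m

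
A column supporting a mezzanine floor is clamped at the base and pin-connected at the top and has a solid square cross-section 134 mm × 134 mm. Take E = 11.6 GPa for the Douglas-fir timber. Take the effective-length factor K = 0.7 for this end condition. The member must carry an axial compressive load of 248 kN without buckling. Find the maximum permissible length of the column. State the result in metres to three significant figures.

I = a⁴/12 = 134⁴/12 = 2.687×10^7 mm⁴
I = 2.687×10^-5 m⁴
At the buckling limit P_cr = P = 2.480×10^5 N
From P_cr = π²EI/(K·L)²:  L = (1/K)·√(π²EI/P_cr) = (1/0.7)·√(π²×1.16×10^10×2.687×10^-5/2.480×10^5)
L = 5.03 m

L_max ≈ 5.03 m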